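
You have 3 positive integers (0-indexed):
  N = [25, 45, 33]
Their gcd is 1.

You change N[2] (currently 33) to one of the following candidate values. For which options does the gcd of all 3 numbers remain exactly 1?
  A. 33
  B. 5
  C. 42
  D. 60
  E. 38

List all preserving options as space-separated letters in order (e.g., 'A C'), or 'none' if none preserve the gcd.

Answer: A C E

Derivation:
Old gcd = 1; gcd of others (without N[2]) = 5
New gcd for candidate v: gcd(5, v). Preserves old gcd iff gcd(5, v) = 1.
  Option A: v=33, gcd(5,33)=1 -> preserves
  Option B: v=5, gcd(5,5)=5 -> changes
  Option C: v=42, gcd(5,42)=1 -> preserves
  Option D: v=60, gcd(5,60)=5 -> changes
  Option E: v=38, gcd(5,38)=1 -> preserves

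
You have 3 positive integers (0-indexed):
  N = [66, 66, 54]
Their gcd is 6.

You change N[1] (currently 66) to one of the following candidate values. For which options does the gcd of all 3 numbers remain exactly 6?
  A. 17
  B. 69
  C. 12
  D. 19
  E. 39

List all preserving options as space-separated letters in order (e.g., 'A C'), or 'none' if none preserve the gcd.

Answer: C

Derivation:
Old gcd = 6; gcd of others (without N[1]) = 6
New gcd for candidate v: gcd(6, v). Preserves old gcd iff gcd(6, v) = 6.
  Option A: v=17, gcd(6,17)=1 -> changes
  Option B: v=69, gcd(6,69)=3 -> changes
  Option C: v=12, gcd(6,12)=6 -> preserves
  Option D: v=19, gcd(6,19)=1 -> changes
  Option E: v=39, gcd(6,39)=3 -> changes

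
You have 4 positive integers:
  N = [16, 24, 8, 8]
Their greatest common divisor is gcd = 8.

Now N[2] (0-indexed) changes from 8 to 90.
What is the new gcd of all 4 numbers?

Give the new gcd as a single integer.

Answer: 2

Derivation:
Numbers: [16, 24, 8, 8], gcd = 8
Change: index 2, 8 -> 90
gcd of the OTHER numbers (without index 2): gcd([16, 24, 8]) = 8
New gcd = gcd(g_others, new_val) = gcd(8, 90) = 2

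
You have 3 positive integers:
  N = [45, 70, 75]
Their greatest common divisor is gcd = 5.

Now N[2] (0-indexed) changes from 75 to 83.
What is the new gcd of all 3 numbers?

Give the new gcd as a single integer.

Answer: 1

Derivation:
Numbers: [45, 70, 75], gcd = 5
Change: index 2, 75 -> 83
gcd of the OTHER numbers (without index 2): gcd([45, 70]) = 5
New gcd = gcd(g_others, new_val) = gcd(5, 83) = 1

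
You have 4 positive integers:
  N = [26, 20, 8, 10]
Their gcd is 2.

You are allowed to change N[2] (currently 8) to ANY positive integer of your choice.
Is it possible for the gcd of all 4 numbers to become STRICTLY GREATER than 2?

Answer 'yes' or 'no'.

Current gcd = 2
gcd of all OTHER numbers (without N[2]=8): gcd([26, 20, 10]) = 2
The new gcd after any change is gcd(2, new_value).
This can be at most 2.
Since 2 = old gcd 2, the gcd can only stay the same or decrease.

Answer: no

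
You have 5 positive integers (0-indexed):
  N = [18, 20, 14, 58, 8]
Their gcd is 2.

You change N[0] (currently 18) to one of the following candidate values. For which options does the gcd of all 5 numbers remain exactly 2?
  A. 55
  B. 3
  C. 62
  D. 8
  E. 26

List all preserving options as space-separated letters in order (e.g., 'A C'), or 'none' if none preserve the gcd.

Old gcd = 2; gcd of others (without N[0]) = 2
New gcd for candidate v: gcd(2, v). Preserves old gcd iff gcd(2, v) = 2.
  Option A: v=55, gcd(2,55)=1 -> changes
  Option B: v=3, gcd(2,3)=1 -> changes
  Option C: v=62, gcd(2,62)=2 -> preserves
  Option D: v=8, gcd(2,8)=2 -> preserves
  Option E: v=26, gcd(2,26)=2 -> preserves

Answer: C D E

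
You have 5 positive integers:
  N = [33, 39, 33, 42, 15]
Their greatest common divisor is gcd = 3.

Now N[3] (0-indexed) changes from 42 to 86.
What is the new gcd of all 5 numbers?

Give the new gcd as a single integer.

Numbers: [33, 39, 33, 42, 15], gcd = 3
Change: index 3, 42 -> 86
gcd of the OTHER numbers (without index 3): gcd([33, 39, 33, 15]) = 3
New gcd = gcd(g_others, new_val) = gcd(3, 86) = 1

Answer: 1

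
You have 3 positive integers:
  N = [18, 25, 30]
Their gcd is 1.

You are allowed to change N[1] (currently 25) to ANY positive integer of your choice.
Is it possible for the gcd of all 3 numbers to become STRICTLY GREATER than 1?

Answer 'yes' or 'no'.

Current gcd = 1
gcd of all OTHER numbers (without N[1]=25): gcd([18, 30]) = 6
The new gcd after any change is gcd(6, new_value).
This can be at most 6.
Since 6 > old gcd 1, the gcd CAN increase (e.g., set N[1] = 6).

Answer: yes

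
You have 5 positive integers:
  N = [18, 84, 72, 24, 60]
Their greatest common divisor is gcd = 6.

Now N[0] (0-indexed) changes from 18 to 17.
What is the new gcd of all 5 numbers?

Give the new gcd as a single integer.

Answer: 1

Derivation:
Numbers: [18, 84, 72, 24, 60], gcd = 6
Change: index 0, 18 -> 17
gcd of the OTHER numbers (without index 0): gcd([84, 72, 24, 60]) = 12
New gcd = gcd(g_others, new_val) = gcd(12, 17) = 1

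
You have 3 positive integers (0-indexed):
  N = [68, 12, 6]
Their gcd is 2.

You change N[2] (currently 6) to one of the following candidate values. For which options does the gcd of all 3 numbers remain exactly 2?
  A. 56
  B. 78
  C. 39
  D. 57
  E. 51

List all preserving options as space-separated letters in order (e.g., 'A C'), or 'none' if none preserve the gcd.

Old gcd = 2; gcd of others (without N[2]) = 4
New gcd for candidate v: gcd(4, v). Preserves old gcd iff gcd(4, v) = 2.
  Option A: v=56, gcd(4,56)=4 -> changes
  Option B: v=78, gcd(4,78)=2 -> preserves
  Option C: v=39, gcd(4,39)=1 -> changes
  Option D: v=57, gcd(4,57)=1 -> changes
  Option E: v=51, gcd(4,51)=1 -> changes

Answer: B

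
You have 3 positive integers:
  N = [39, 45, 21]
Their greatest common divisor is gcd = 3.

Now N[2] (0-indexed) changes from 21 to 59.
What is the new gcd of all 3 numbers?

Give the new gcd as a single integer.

Numbers: [39, 45, 21], gcd = 3
Change: index 2, 21 -> 59
gcd of the OTHER numbers (without index 2): gcd([39, 45]) = 3
New gcd = gcd(g_others, new_val) = gcd(3, 59) = 1

Answer: 1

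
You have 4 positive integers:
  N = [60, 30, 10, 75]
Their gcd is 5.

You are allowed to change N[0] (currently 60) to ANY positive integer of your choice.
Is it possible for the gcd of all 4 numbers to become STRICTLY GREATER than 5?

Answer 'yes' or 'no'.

Current gcd = 5
gcd of all OTHER numbers (without N[0]=60): gcd([30, 10, 75]) = 5
The new gcd after any change is gcd(5, new_value).
This can be at most 5.
Since 5 = old gcd 5, the gcd can only stay the same or decrease.

Answer: no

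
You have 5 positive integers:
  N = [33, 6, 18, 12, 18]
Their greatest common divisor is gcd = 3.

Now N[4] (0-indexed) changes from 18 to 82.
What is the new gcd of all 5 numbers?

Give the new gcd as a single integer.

Answer: 1

Derivation:
Numbers: [33, 6, 18, 12, 18], gcd = 3
Change: index 4, 18 -> 82
gcd of the OTHER numbers (without index 4): gcd([33, 6, 18, 12]) = 3
New gcd = gcd(g_others, new_val) = gcd(3, 82) = 1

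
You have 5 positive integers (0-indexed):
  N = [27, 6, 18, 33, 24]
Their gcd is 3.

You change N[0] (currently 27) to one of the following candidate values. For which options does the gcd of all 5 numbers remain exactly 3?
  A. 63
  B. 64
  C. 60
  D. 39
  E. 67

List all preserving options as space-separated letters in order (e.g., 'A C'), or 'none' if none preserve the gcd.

Old gcd = 3; gcd of others (without N[0]) = 3
New gcd for candidate v: gcd(3, v). Preserves old gcd iff gcd(3, v) = 3.
  Option A: v=63, gcd(3,63)=3 -> preserves
  Option B: v=64, gcd(3,64)=1 -> changes
  Option C: v=60, gcd(3,60)=3 -> preserves
  Option D: v=39, gcd(3,39)=3 -> preserves
  Option E: v=67, gcd(3,67)=1 -> changes

Answer: A C D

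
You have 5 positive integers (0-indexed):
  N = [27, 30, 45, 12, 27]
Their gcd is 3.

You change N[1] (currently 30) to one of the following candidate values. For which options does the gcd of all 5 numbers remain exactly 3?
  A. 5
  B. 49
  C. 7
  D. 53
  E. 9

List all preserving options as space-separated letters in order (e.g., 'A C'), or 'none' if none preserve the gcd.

Old gcd = 3; gcd of others (without N[1]) = 3
New gcd for candidate v: gcd(3, v). Preserves old gcd iff gcd(3, v) = 3.
  Option A: v=5, gcd(3,5)=1 -> changes
  Option B: v=49, gcd(3,49)=1 -> changes
  Option C: v=7, gcd(3,7)=1 -> changes
  Option D: v=53, gcd(3,53)=1 -> changes
  Option E: v=9, gcd(3,9)=3 -> preserves

Answer: E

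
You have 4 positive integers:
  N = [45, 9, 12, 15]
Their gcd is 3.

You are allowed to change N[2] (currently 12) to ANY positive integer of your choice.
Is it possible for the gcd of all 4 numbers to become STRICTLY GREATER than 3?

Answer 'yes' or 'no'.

Current gcd = 3
gcd of all OTHER numbers (without N[2]=12): gcd([45, 9, 15]) = 3
The new gcd after any change is gcd(3, new_value).
This can be at most 3.
Since 3 = old gcd 3, the gcd can only stay the same or decrease.

Answer: no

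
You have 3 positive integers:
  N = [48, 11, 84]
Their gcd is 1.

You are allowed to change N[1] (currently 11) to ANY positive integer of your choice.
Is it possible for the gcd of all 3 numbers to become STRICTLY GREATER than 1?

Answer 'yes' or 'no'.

Answer: yes

Derivation:
Current gcd = 1
gcd of all OTHER numbers (without N[1]=11): gcd([48, 84]) = 12
The new gcd after any change is gcd(12, new_value).
This can be at most 12.
Since 12 > old gcd 1, the gcd CAN increase (e.g., set N[1] = 12).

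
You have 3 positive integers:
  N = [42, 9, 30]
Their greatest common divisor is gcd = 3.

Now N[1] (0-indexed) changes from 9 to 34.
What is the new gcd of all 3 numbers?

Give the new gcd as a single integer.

Answer: 2

Derivation:
Numbers: [42, 9, 30], gcd = 3
Change: index 1, 9 -> 34
gcd of the OTHER numbers (without index 1): gcd([42, 30]) = 6
New gcd = gcd(g_others, new_val) = gcd(6, 34) = 2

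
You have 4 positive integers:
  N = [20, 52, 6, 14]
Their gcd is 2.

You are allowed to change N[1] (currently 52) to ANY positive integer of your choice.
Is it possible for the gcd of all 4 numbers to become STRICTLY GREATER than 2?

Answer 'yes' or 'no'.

Answer: no

Derivation:
Current gcd = 2
gcd of all OTHER numbers (without N[1]=52): gcd([20, 6, 14]) = 2
The new gcd after any change is gcd(2, new_value).
This can be at most 2.
Since 2 = old gcd 2, the gcd can only stay the same or decrease.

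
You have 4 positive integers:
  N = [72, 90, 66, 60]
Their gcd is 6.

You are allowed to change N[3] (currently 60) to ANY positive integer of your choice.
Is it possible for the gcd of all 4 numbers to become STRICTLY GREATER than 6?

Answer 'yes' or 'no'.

Current gcd = 6
gcd of all OTHER numbers (without N[3]=60): gcd([72, 90, 66]) = 6
The new gcd after any change is gcd(6, new_value).
This can be at most 6.
Since 6 = old gcd 6, the gcd can only stay the same or decrease.

Answer: no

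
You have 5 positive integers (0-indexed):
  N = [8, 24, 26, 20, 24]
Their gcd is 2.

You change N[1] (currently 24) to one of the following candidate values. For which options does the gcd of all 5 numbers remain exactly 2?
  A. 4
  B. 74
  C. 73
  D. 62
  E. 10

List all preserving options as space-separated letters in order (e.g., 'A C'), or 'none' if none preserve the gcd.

Answer: A B D E

Derivation:
Old gcd = 2; gcd of others (without N[1]) = 2
New gcd for candidate v: gcd(2, v). Preserves old gcd iff gcd(2, v) = 2.
  Option A: v=4, gcd(2,4)=2 -> preserves
  Option B: v=74, gcd(2,74)=2 -> preserves
  Option C: v=73, gcd(2,73)=1 -> changes
  Option D: v=62, gcd(2,62)=2 -> preserves
  Option E: v=10, gcd(2,10)=2 -> preserves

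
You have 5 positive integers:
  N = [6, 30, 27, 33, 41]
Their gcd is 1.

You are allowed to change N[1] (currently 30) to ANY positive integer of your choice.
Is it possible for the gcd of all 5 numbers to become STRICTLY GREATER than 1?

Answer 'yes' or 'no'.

Current gcd = 1
gcd of all OTHER numbers (without N[1]=30): gcd([6, 27, 33, 41]) = 1
The new gcd after any change is gcd(1, new_value).
This can be at most 1.
Since 1 = old gcd 1, the gcd can only stay the same or decrease.

Answer: no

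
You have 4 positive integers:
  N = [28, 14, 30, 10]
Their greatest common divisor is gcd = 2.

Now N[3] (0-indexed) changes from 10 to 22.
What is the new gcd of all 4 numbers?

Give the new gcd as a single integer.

Answer: 2

Derivation:
Numbers: [28, 14, 30, 10], gcd = 2
Change: index 3, 10 -> 22
gcd of the OTHER numbers (without index 3): gcd([28, 14, 30]) = 2
New gcd = gcd(g_others, new_val) = gcd(2, 22) = 2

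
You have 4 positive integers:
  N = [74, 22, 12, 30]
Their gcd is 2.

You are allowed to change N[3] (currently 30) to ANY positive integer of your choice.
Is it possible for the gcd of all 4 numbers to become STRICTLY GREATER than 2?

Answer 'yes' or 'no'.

Answer: no

Derivation:
Current gcd = 2
gcd of all OTHER numbers (without N[3]=30): gcd([74, 22, 12]) = 2
The new gcd after any change is gcd(2, new_value).
This can be at most 2.
Since 2 = old gcd 2, the gcd can only stay the same or decrease.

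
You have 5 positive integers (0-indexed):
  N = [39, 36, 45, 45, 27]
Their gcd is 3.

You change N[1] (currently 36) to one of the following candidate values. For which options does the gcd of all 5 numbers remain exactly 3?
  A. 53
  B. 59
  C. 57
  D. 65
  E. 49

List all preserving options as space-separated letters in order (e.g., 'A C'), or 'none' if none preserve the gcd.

Old gcd = 3; gcd of others (without N[1]) = 3
New gcd for candidate v: gcd(3, v). Preserves old gcd iff gcd(3, v) = 3.
  Option A: v=53, gcd(3,53)=1 -> changes
  Option B: v=59, gcd(3,59)=1 -> changes
  Option C: v=57, gcd(3,57)=3 -> preserves
  Option D: v=65, gcd(3,65)=1 -> changes
  Option E: v=49, gcd(3,49)=1 -> changes

Answer: C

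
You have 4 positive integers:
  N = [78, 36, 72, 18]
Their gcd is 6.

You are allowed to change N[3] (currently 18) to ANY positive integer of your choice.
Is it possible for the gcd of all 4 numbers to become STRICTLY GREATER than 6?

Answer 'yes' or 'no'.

Answer: no

Derivation:
Current gcd = 6
gcd of all OTHER numbers (without N[3]=18): gcd([78, 36, 72]) = 6
The new gcd after any change is gcd(6, new_value).
This can be at most 6.
Since 6 = old gcd 6, the gcd can only stay the same or decrease.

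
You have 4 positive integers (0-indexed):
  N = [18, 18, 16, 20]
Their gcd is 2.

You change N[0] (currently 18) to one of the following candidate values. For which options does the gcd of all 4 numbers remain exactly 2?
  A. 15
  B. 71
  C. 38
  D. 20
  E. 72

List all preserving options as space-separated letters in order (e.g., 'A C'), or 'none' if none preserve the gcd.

Answer: C D E

Derivation:
Old gcd = 2; gcd of others (without N[0]) = 2
New gcd for candidate v: gcd(2, v). Preserves old gcd iff gcd(2, v) = 2.
  Option A: v=15, gcd(2,15)=1 -> changes
  Option B: v=71, gcd(2,71)=1 -> changes
  Option C: v=38, gcd(2,38)=2 -> preserves
  Option D: v=20, gcd(2,20)=2 -> preserves
  Option E: v=72, gcd(2,72)=2 -> preserves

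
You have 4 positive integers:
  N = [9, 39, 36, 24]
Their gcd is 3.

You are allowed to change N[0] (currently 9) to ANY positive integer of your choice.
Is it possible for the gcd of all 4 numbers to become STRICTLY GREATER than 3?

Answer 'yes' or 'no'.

Answer: no

Derivation:
Current gcd = 3
gcd of all OTHER numbers (without N[0]=9): gcd([39, 36, 24]) = 3
The new gcd after any change is gcd(3, new_value).
This can be at most 3.
Since 3 = old gcd 3, the gcd can only stay the same or decrease.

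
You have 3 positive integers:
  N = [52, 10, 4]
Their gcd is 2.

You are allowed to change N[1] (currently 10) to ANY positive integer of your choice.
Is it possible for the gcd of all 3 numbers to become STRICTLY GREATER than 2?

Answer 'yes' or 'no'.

Current gcd = 2
gcd of all OTHER numbers (without N[1]=10): gcd([52, 4]) = 4
The new gcd after any change is gcd(4, new_value).
This can be at most 4.
Since 4 > old gcd 2, the gcd CAN increase (e.g., set N[1] = 4).

Answer: yes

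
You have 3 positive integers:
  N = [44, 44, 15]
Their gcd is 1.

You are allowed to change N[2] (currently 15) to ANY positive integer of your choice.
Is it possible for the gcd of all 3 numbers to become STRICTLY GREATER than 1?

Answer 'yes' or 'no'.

Answer: yes

Derivation:
Current gcd = 1
gcd of all OTHER numbers (without N[2]=15): gcd([44, 44]) = 44
The new gcd after any change is gcd(44, new_value).
This can be at most 44.
Since 44 > old gcd 1, the gcd CAN increase (e.g., set N[2] = 44).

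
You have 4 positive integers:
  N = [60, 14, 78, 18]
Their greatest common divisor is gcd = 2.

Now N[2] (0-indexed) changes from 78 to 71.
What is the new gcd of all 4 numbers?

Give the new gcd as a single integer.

Answer: 1

Derivation:
Numbers: [60, 14, 78, 18], gcd = 2
Change: index 2, 78 -> 71
gcd of the OTHER numbers (without index 2): gcd([60, 14, 18]) = 2
New gcd = gcd(g_others, new_val) = gcd(2, 71) = 1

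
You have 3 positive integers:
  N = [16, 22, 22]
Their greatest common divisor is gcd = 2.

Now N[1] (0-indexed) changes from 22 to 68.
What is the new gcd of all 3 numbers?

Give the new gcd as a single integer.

Answer: 2

Derivation:
Numbers: [16, 22, 22], gcd = 2
Change: index 1, 22 -> 68
gcd of the OTHER numbers (without index 1): gcd([16, 22]) = 2
New gcd = gcd(g_others, new_val) = gcd(2, 68) = 2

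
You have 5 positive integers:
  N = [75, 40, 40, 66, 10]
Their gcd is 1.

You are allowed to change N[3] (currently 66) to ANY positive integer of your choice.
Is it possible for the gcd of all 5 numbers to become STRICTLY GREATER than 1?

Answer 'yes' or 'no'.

Current gcd = 1
gcd of all OTHER numbers (without N[3]=66): gcd([75, 40, 40, 10]) = 5
The new gcd after any change is gcd(5, new_value).
This can be at most 5.
Since 5 > old gcd 1, the gcd CAN increase (e.g., set N[3] = 5).

Answer: yes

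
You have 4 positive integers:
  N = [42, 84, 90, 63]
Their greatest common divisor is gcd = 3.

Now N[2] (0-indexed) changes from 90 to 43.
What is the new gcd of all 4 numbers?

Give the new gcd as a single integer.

Answer: 1

Derivation:
Numbers: [42, 84, 90, 63], gcd = 3
Change: index 2, 90 -> 43
gcd of the OTHER numbers (without index 2): gcd([42, 84, 63]) = 21
New gcd = gcd(g_others, new_val) = gcd(21, 43) = 1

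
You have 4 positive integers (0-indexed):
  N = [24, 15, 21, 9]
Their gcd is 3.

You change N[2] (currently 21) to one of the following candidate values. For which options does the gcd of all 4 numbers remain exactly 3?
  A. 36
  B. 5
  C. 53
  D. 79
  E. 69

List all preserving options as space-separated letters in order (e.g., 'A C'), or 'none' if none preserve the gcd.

Old gcd = 3; gcd of others (without N[2]) = 3
New gcd for candidate v: gcd(3, v). Preserves old gcd iff gcd(3, v) = 3.
  Option A: v=36, gcd(3,36)=3 -> preserves
  Option B: v=5, gcd(3,5)=1 -> changes
  Option C: v=53, gcd(3,53)=1 -> changes
  Option D: v=79, gcd(3,79)=1 -> changes
  Option E: v=69, gcd(3,69)=3 -> preserves

Answer: A E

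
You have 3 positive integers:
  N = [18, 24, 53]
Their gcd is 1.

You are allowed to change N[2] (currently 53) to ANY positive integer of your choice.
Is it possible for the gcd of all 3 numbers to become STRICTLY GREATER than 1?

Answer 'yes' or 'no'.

Current gcd = 1
gcd of all OTHER numbers (without N[2]=53): gcd([18, 24]) = 6
The new gcd after any change is gcd(6, new_value).
This can be at most 6.
Since 6 > old gcd 1, the gcd CAN increase (e.g., set N[2] = 6).

Answer: yes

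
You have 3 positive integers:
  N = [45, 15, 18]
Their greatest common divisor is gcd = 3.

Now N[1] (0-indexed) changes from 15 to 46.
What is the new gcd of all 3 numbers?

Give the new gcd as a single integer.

Numbers: [45, 15, 18], gcd = 3
Change: index 1, 15 -> 46
gcd of the OTHER numbers (without index 1): gcd([45, 18]) = 9
New gcd = gcd(g_others, new_val) = gcd(9, 46) = 1

Answer: 1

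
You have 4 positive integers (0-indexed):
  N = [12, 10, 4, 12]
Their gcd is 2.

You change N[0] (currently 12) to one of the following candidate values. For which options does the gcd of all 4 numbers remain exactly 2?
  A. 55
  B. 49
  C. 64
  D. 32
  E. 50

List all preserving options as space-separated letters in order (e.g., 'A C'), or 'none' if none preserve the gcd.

Old gcd = 2; gcd of others (without N[0]) = 2
New gcd for candidate v: gcd(2, v). Preserves old gcd iff gcd(2, v) = 2.
  Option A: v=55, gcd(2,55)=1 -> changes
  Option B: v=49, gcd(2,49)=1 -> changes
  Option C: v=64, gcd(2,64)=2 -> preserves
  Option D: v=32, gcd(2,32)=2 -> preserves
  Option E: v=50, gcd(2,50)=2 -> preserves

Answer: C D E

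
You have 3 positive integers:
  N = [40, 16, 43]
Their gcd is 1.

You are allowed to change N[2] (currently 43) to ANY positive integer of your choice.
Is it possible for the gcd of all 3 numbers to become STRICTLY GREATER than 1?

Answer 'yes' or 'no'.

Current gcd = 1
gcd of all OTHER numbers (without N[2]=43): gcd([40, 16]) = 8
The new gcd after any change is gcd(8, new_value).
This can be at most 8.
Since 8 > old gcd 1, the gcd CAN increase (e.g., set N[2] = 8).

Answer: yes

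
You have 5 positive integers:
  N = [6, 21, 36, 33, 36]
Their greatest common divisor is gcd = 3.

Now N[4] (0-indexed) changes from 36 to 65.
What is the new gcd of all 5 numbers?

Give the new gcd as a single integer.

Numbers: [6, 21, 36, 33, 36], gcd = 3
Change: index 4, 36 -> 65
gcd of the OTHER numbers (without index 4): gcd([6, 21, 36, 33]) = 3
New gcd = gcd(g_others, new_val) = gcd(3, 65) = 1

Answer: 1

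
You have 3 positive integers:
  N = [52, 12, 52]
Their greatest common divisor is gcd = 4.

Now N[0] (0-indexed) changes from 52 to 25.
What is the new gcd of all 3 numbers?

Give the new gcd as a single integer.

Answer: 1

Derivation:
Numbers: [52, 12, 52], gcd = 4
Change: index 0, 52 -> 25
gcd of the OTHER numbers (without index 0): gcd([12, 52]) = 4
New gcd = gcd(g_others, new_val) = gcd(4, 25) = 1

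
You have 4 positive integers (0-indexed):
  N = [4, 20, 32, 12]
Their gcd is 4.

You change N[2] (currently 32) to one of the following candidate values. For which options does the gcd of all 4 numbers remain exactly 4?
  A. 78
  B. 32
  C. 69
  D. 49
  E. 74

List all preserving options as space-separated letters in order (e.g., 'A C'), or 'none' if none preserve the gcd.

Old gcd = 4; gcd of others (without N[2]) = 4
New gcd for candidate v: gcd(4, v). Preserves old gcd iff gcd(4, v) = 4.
  Option A: v=78, gcd(4,78)=2 -> changes
  Option B: v=32, gcd(4,32)=4 -> preserves
  Option C: v=69, gcd(4,69)=1 -> changes
  Option D: v=49, gcd(4,49)=1 -> changes
  Option E: v=74, gcd(4,74)=2 -> changes

Answer: B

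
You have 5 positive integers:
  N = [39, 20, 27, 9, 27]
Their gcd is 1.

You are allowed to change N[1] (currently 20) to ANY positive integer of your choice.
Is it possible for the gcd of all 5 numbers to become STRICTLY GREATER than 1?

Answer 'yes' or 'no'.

Current gcd = 1
gcd of all OTHER numbers (without N[1]=20): gcd([39, 27, 9, 27]) = 3
The new gcd after any change is gcd(3, new_value).
This can be at most 3.
Since 3 > old gcd 1, the gcd CAN increase (e.g., set N[1] = 3).

Answer: yes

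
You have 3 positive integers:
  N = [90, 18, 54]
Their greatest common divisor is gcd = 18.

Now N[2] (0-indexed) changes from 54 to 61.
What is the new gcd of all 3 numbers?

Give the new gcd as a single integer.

Numbers: [90, 18, 54], gcd = 18
Change: index 2, 54 -> 61
gcd of the OTHER numbers (without index 2): gcd([90, 18]) = 18
New gcd = gcd(g_others, new_val) = gcd(18, 61) = 1

Answer: 1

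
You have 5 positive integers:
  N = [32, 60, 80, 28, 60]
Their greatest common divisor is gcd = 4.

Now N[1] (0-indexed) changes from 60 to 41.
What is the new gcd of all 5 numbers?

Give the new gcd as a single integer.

Numbers: [32, 60, 80, 28, 60], gcd = 4
Change: index 1, 60 -> 41
gcd of the OTHER numbers (without index 1): gcd([32, 80, 28, 60]) = 4
New gcd = gcd(g_others, new_val) = gcd(4, 41) = 1

Answer: 1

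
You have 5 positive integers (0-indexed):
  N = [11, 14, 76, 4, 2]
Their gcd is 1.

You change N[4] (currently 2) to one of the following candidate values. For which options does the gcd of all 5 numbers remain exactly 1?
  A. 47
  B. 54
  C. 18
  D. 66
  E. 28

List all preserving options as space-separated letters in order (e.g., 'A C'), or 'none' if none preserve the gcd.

Old gcd = 1; gcd of others (without N[4]) = 1
New gcd for candidate v: gcd(1, v). Preserves old gcd iff gcd(1, v) = 1.
  Option A: v=47, gcd(1,47)=1 -> preserves
  Option B: v=54, gcd(1,54)=1 -> preserves
  Option C: v=18, gcd(1,18)=1 -> preserves
  Option D: v=66, gcd(1,66)=1 -> preserves
  Option E: v=28, gcd(1,28)=1 -> preserves

Answer: A B C D E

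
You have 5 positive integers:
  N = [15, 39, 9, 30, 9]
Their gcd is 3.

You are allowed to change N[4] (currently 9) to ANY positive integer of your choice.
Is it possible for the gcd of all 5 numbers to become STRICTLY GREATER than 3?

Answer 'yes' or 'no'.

Answer: no

Derivation:
Current gcd = 3
gcd of all OTHER numbers (without N[4]=9): gcd([15, 39, 9, 30]) = 3
The new gcd after any change is gcd(3, new_value).
This can be at most 3.
Since 3 = old gcd 3, the gcd can only stay the same or decrease.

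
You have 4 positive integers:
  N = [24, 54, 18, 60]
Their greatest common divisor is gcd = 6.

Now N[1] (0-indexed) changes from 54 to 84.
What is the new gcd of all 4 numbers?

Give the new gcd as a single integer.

Answer: 6

Derivation:
Numbers: [24, 54, 18, 60], gcd = 6
Change: index 1, 54 -> 84
gcd of the OTHER numbers (without index 1): gcd([24, 18, 60]) = 6
New gcd = gcd(g_others, new_val) = gcd(6, 84) = 6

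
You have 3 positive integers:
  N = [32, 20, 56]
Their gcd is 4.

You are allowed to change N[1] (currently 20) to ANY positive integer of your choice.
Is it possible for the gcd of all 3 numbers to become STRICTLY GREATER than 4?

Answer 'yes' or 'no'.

Current gcd = 4
gcd of all OTHER numbers (without N[1]=20): gcd([32, 56]) = 8
The new gcd after any change is gcd(8, new_value).
This can be at most 8.
Since 8 > old gcd 4, the gcd CAN increase (e.g., set N[1] = 8).

Answer: yes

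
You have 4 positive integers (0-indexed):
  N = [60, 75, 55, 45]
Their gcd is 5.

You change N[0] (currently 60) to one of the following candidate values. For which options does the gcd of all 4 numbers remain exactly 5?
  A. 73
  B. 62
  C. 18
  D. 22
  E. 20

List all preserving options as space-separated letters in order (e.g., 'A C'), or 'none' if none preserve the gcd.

Answer: E

Derivation:
Old gcd = 5; gcd of others (without N[0]) = 5
New gcd for candidate v: gcd(5, v). Preserves old gcd iff gcd(5, v) = 5.
  Option A: v=73, gcd(5,73)=1 -> changes
  Option B: v=62, gcd(5,62)=1 -> changes
  Option C: v=18, gcd(5,18)=1 -> changes
  Option D: v=22, gcd(5,22)=1 -> changes
  Option E: v=20, gcd(5,20)=5 -> preserves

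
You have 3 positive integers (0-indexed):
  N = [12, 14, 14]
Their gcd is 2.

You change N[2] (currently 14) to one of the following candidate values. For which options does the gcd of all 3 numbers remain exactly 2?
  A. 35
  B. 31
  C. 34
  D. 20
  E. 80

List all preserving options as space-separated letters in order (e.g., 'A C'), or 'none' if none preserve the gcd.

Old gcd = 2; gcd of others (without N[2]) = 2
New gcd for candidate v: gcd(2, v). Preserves old gcd iff gcd(2, v) = 2.
  Option A: v=35, gcd(2,35)=1 -> changes
  Option B: v=31, gcd(2,31)=1 -> changes
  Option C: v=34, gcd(2,34)=2 -> preserves
  Option D: v=20, gcd(2,20)=2 -> preserves
  Option E: v=80, gcd(2,80)=2 -> preserves

Answer: C D E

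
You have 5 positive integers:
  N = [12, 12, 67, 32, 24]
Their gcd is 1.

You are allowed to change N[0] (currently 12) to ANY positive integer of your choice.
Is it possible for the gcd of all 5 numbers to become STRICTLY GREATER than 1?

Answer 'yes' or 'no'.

Current gcd = 1
gcd of all OTHER numbers (without N[0]=12): gcd([12, 67, 32, 24]) = 1
The new gcd after any change is gcd(1, new_value).
This can be at most 1.
Since 1 = old gcd 1, the gcd can only stay the same or decrease.

Answer: no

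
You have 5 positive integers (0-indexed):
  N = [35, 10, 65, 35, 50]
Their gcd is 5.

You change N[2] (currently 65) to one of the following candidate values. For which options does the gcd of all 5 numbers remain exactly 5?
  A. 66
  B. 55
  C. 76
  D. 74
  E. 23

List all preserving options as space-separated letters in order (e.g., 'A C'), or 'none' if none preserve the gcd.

Old gcd = 5; gcd of others (without N[2]) = 5
New gcd for candidate v: gcd(5, v). Preserves old gcd iff gcd(5, v) = 5.
  Option A: v=66, gcd(5,66)=1 -> changes
  Option B: v=55, gcd(5,55)=5 -> preserves
  Option C: v=76, gcd(5,76)=1 -> changes
  Option D: v=74, gcd(5,74)=1 -> changes
  Option E: v=23, gcd(5,23)=1 -> changes

Answer: B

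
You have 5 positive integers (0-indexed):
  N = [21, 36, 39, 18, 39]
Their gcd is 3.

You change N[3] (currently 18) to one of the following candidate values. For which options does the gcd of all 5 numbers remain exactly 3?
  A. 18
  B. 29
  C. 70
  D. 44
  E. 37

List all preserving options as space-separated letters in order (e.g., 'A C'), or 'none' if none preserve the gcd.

Answer: A

Derivation:
Old gcd = 3; gcd of others (without N[3]) = 3
New gcd for candidate v: gcd(3, v). Preserves old gcd iff gcd(3, v) = 3.
  Option A: v=18, gcd(3,18)=3 -> preserves
  Option B: v=29, gcd(3,29)=1 -> changes
  Option C: v=70, gcd(3,70)=1 -> changes
  Option D: v=44, gcd(3,44)=1 -> changes
  Option E: v=37, gcd(3,37)=1 -> changes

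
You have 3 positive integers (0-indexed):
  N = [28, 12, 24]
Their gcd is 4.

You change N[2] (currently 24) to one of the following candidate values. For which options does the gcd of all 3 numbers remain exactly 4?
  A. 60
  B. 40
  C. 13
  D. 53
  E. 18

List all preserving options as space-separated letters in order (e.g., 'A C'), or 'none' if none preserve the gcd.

Old gcd = 4; gcd of others (without N[2]) = 4
New gcd for candidate v: gcd(4, v). Preserves old gcd iff gcd(4, v) = 4.
  Option A: v=60, gcd(4,60)=4 -> preserves
  Option B: v=40, gcd(4,40)=4 -> preserves
  Option C: v=13, gcd(4,13)=1 -> changes
  Option D: v=53, gcd(4,53)=1 -> changes
  Option E: v=18, gcd(4,18)=2 -> changes

Answer: A B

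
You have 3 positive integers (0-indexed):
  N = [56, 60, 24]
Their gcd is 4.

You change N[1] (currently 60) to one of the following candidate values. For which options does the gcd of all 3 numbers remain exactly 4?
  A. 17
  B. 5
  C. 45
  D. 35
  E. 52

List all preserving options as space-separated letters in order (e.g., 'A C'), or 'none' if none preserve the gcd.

Old gcd = 4; gcd of others (without N[1]) = 8
New gcd for candidate v: gcd(8, v). Preserves old gcd iff gcd(8, v) = 4.
  Option A: v=17, gcd(8,17)=1 -> changes
  Option B: v=5, gcd(8,5)=1 -> changes
  Option C: v=45, gcd(8,45)=1 -> changes
  Option D: v=35, gcd(8,35)=1 -> changes
  Option E: v=52, gcd(8,52)=4 -> preserves

Answer: E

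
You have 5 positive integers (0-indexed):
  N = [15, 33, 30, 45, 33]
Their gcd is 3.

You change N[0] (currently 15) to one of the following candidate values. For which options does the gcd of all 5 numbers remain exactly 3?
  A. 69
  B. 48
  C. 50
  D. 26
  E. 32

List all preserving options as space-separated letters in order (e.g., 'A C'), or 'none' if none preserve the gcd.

Answer: A B

Derivation:
Old gcd = 3; gcd of others (without N[0]) = 3
New gcd for candidate v: gcd(3, v). Preserves old gcd iff gcd(3, v) = 3.
  Option A: v=69, gcd(3,69)=3 -> preserves
  Option B: v=48, gcd(3,48)=3 -> preserves
  Option C: v=50, gcd(3,50)=1 -> changes
  Option D: v=26, gcd(3,26)=1 -> changes
  Option E: v=32, gcd(3,32)=1 -> changes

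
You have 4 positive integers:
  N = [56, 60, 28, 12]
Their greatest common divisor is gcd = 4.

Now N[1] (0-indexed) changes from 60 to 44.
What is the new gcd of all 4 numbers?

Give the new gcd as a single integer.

Answer: 4

Derivation:
Numbers: [56, 60, 28, 12], gcd = 4
Change: index 1, 60 -> 44
gcd of the OTHER numbers (without index 1): gcd([56, 28, 12]) = 4
New gcd = gcd(g_others, new_val) = gcd(4, 44) = 4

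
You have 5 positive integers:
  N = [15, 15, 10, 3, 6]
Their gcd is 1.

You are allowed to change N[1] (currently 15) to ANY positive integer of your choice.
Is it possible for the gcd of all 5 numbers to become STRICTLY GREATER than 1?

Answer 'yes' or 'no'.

Current gcd = 1
gcd of all OTHER numbers (without N[1]=15): gcd([15, 10, 3, 6]) = 1
The new gcd after any change is gcd(1, new_value).
This can be at most 1.
Since 1 = old gcd 1, the gcd can only stay the same or decrease.

Answer: no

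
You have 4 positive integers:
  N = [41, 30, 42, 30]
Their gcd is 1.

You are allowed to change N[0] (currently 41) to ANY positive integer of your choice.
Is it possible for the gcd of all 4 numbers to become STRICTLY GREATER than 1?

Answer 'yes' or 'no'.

Current gcd = 1
gcd of all OTHER numbers (without N[0]=41): gcd([30, 42, 30]) = 6
The new gcd after any change is gcd(6, new_value).
This can be at most 6.
Since 6 > old gcd 1, the gcd CAN increase (e.g., set N[0] = 6).

Answer: yes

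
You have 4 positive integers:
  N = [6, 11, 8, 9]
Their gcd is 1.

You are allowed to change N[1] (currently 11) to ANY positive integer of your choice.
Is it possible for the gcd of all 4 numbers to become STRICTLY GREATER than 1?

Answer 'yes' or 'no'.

Current gcd = 1
gcd of all OTHER numbers (without N[1]=11): gcd([6, 8, 9]) = 1
The new gcd after any change is gcd(1, new_value).
This can be at most 1.
Since 1 = old gcd 1, the gcd can only stay the same or decrease.

Answer: no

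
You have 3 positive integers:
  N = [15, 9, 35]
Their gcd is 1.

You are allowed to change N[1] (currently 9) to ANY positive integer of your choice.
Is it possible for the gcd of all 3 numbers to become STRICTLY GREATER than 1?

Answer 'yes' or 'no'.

Current gcd = 1
gcd of all OTHER numbers (without N[1]=9): gcd([15, 35]) = 5
The new gcd after any change is gcd(5, new_value).
This can be at most 5.
Since 5 > old gcd 1, the gcd CAN increase (e.g., set N[1] = 5).

Answer: yes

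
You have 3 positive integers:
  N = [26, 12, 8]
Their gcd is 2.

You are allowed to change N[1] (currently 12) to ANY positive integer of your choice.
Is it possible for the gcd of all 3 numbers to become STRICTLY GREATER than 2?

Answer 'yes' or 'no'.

Current gcd = 2
gcd of all OTHER numbers (without N[1]=12): gcd([26, 8]) = 2
The new gcd after any change is gcd(2, new_value).
This can be at most 2.
Since 2 = old gcd 2, the gcd can only stay the same or decrease.

Answer: no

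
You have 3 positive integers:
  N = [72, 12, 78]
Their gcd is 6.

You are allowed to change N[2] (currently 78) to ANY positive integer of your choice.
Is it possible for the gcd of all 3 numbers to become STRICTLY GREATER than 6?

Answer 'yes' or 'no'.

Current gcd = 6
gcd of all OTHER numbers (without N[2]=78): gcd([72, 12]) = 12
The new gcd after any change is gcd(12, new_value).
This can be at most 12.
Since 12 > old gcd 6, the gcd CAN increase (e.g., set N[2] = 12).

Answer: yes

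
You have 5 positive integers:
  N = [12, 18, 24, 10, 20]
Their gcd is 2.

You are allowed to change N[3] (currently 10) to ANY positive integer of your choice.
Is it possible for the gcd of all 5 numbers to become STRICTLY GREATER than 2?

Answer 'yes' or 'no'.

Answer: no

Derivation:
Current gcd = 2
gcd of all OTHER numbers (without N[3]=10): gcd([12, 18, 24, 20]) = 2
The new gcd after any change is gcd(2, new_value).
This can be at most 2.
Since 2 = old gcd 2, the gcd can only stay the same or decrease.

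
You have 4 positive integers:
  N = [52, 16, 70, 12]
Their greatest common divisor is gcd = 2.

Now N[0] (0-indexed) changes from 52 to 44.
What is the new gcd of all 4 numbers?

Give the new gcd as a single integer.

Answer: 2

Derivation:
Numbers: [52, 16, 70, 12], gcd = 2
Change: index 0, 52 -> 44
gcd of the OTHER numbers (without index 0): gcd([16, 70, 12]) = 2
New gcd = gcd(g_others, new_val) = gcd(2, 44) = 2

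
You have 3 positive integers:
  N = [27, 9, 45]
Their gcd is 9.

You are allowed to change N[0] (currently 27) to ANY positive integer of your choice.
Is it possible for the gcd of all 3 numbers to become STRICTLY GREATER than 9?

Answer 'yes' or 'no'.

Answer: no

Derivation:
Current gcd = 9
gcd of all OTHER numbers (without N[0]=27): gcd([9, 45]) = 9
The new gcd after any change is gcd(9, new_value).
This can be at most 9.
Since 9 = old gcd 9, the gcd can only stay the same or decrease.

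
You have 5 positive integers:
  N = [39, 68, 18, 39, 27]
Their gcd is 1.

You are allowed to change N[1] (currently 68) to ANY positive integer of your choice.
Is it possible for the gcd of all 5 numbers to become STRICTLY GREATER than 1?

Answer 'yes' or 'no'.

Answer: yes

Derivation:
Current gcd = 1
gcd of all OTHER numbers (without N[1]=68): gcd([39, 18, 39, 27]) = 3
The new gcd after any change is gcd(3, new_value).
This can be at most 3.
Since 3 > old gcd 1, the gcd CAN increase (e.g., set N[1] = 3).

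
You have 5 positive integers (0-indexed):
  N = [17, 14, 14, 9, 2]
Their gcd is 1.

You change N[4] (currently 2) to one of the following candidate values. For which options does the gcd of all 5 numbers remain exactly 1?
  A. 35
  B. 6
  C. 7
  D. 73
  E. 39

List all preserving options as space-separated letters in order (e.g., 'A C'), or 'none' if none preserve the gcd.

Old gcd = 1; gcd of others (without N[4]) = 1
New gcd for candidate v: gcd(1, v). Preserves old gcd iff gcd(1, v) = 1.
  Option A: v=35, gcd(1,35)=1 -> preserves
  Option B: v=6, gcd(1,6)=1 -> preserves
  Option C: v=7, gcd(1,7)=1 -> preserves
  Option D: v=73, gcd(1,73)=1 -> preserves
  Option E: v=39, gcd(1,39)=1 -> preserves

Answer: A B C D E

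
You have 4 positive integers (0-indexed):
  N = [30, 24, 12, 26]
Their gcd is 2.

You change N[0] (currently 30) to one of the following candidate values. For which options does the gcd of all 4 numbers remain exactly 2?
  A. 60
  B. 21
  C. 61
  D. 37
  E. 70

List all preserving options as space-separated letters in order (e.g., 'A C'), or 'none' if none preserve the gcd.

Old gcd = 2; gcd of others (without N[0]) = 2
New gcd for candidate v: gcd(2, v). Preserves old gcd iff gcd(2, v) = 2.
  Option A: v=60, gcd(2,60)=2 -> preserves
  Option B: v=21, gcd(2,21)=1 -> changes
  Option C: v=61, gcd(2,61)=1 -> changes
  Option D: v=37, gcd(2,37)=1 -> changes
  Option E: v=70, gcd(2,70)=2 -> preserves

Answer: A E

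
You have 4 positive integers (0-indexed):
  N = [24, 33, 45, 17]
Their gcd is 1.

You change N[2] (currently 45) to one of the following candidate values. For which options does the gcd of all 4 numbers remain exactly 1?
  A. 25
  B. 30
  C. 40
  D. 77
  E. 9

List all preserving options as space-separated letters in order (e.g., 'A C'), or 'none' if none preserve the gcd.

Answer: A B C D E

Derivation:
Old gcd = 1; gcd of others (without N[2]) = 1
New gcd for candidate v: gcd(1, v). Preserves old gcd iff gcd(1, v) = 1.
  Option A: v=25, gcd(1,25)=1 -> preserves
  Option B: v=30, gcd(1,30)=1 -> preserves
  Option C: v=40, gcd(1,40)=1 -> preserves
  Option D: v=77, gcd(1,77)=1 -> preserves
  Option E: v=9, gcd(1,9)=1 -> preserves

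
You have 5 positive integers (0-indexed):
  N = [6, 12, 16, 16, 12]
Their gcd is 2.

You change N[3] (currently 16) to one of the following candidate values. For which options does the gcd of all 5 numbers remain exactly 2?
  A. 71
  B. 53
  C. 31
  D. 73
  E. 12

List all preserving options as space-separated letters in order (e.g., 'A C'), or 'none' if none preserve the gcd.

Answer: E

Derivation:
Old gcd = 2; gcd of others (without N[3]) = 2
New gcd for candidate v: gcd(2, v). Preserves old gcd iff gcd(2, v) = 2.
  Option A: v=71, gcd(2,71)=1 -> changes
  Option B: v=53, gcd(2,53)=1 -> changes
  Option C: v=31, gcd(2,31)=1 -> changes
  Option D: v=73, gcd(2,73)=1 -> changes
  Option E: v=12, gcd(2,12)=2 -> preserves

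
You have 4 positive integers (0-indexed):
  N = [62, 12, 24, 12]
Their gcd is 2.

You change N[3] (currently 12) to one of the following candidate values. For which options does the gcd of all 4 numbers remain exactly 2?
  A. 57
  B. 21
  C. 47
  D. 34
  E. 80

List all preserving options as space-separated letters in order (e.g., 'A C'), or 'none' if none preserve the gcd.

Answer: D E

Derivation:
Old gcd = 2; gcd of others (without N[3]) = 2
New gcd for candidate v: gcd(2, v). Preserves old gcd iff gcd(2, v) = 2.
  Option A: v=57, gcd(2,57)=1 -> changes
  Option B: v=21, gcd(2,21)=1 -> changes
  Option C: v=47, gcd(2,47)=1 -> changes
  Option D: v=34, gcd(2,34)=2 -> preserves
  Option E: v=80, gcd(2,80)=2 -> preserves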